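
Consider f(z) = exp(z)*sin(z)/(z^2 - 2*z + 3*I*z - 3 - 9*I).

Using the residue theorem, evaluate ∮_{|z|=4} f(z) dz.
By the residue theorem, ∮_C f(z) dz = 2πi · (sum of the residues of f at the poles inside |z| = 4).

The denominator factors as (z - 3)*(z + 1 + 3*I), so the singularities of f are simple poles at z = 3, z = -1 - 3*I.
  |3|² = 9 < 16 = 4², so this pole is inside the contour.
  |-1 - 3*I|² = 10 < 16 = 4², so this pole is inside the contour.

With P(z) = exp(z)*sin(z) and Q(z) = z^2 - 2*z + 3*I*z - 3 - 9*I, each pole is simple, so Res(f, z₀) = P(z₀)/Q'(z₀) with Q'(z) = 2*z - 2 + 3*I.
  Res(f, 3) = P(3)/Q'(3) = (exp(3)*sin(3))/(4 + 3*I) = (4/25 - 3*I/25)*exp(3)*sin(3)
  Res(f, -1 - 3*I) = P(-1 - 3*I)/Q'(-1 - 3*I) = (-exp(-1 - 3*I)*sin(1 + 3*I))/(-4 - 3*I) = (4/25 - 3*I/25)*exp(-1 - 3*I)*sin(1 + 3*I)

Sum of residues inside C: (4/25 - 3*I/25)*exp(3)*sin(3) + (4/25 - 3*I/25)*exp(-1 - 3*I)*sin(1 + 3*I)
∮_C f(z) dz = 2πi · ((4/25 - 3*I/25)*exp(3)*sin(3) + (4/25 - 3*I/25)*exp(-1 - 3*I)*sin(1 + 3*I)) = pi*(6/25 + 8*I/25)*exp(-1 - 3*I)*sin(1 + 3*I) + pi*(6/25 + 8*I/25)*exp(3)*sin(3)

Final answer: pi*(6/25 + 8*I/25)*exp(-1 - 3*I)*sin(1 + 3*I) + pi*(6/25 + 8*I/25)*exp(3)*sin(3)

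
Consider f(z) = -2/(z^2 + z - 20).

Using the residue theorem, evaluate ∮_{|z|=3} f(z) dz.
0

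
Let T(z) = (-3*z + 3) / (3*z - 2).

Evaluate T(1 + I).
Substitute z = 1 + I:
  numerator:   -3*(1 + I) + 3 = -3*I
  denominator: 3*(1 + I) - 2 = 1 + 3*I
T(1 + I) = (-3*I)/(1 + 3*I); multiplying numerator and denominator by the conjugate 1 - 3*I gives (-9 - 3*I)/10 = -9/10 - 3*I/10

Final answer: -9/10 - 3*I/10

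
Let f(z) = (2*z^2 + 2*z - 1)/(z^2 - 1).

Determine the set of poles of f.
{-1, 1}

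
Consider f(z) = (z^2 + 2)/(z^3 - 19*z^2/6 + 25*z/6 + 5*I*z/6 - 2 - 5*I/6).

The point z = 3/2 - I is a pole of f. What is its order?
1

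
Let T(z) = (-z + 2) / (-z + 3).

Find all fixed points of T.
T(z) = z means -z + 2 = z*(-z + 3), i.e.
  -z^2 + 4*z - 2 = 0.
Discriminant: (4)^2 - 4*(-1)*(-2) = 8, so the roots are real.
  z = (-4 ± sqrt(8))/(2*(-1))
Fixed points: {2 - sqrt(2), sqrt(2) + 2}

Final answer: {2 - sqrt(2), sqrt(2) + 2}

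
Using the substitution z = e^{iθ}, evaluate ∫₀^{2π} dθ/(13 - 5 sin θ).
pi/6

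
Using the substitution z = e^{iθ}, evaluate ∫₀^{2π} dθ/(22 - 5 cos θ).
Call the integral J. The integrand is 2π-periodic and we integrate over a full period, so shifting θ does not change the value (θ → θ + π flips the sign of the trig term). Hence
  J = ∫₀^{2π} dθ/(22 + 5 cos θ).
Put z = e^{iθ}: then cos θ = (z + 1/z)/2, dθ = dz/(iz), and z runs once counterclockwise around |z| = 1:
  J = ∮_{|z|=1} 1/(22 + 5*(z + 1/z)/2) · dz/(iz) = (2/i) ∮_{|z|=1} dz/(5*z^2 + 44*z + 5).
The roots of 5*z^2 + 44*z + 5 are z = (-22 ± sqrt(22^2 - 5^2))/5, with sqrt(459) = 3*sqrt(51); their product is 1, so only z₊ = -22/5 + 3*sqrt(51)/5 lies inside the unit circle (z₋ = -22/5 - 3*sqrt(51)/5 lies outside).
z₊ is a simple zero of q(z) = 5*z^2 + 44*z + 5, so Res(1/q, z₊) = 1/q'(z₊) with q'(z) = 10*z + 44; and q'(z₊) = 5*(z₊ - z₋) = 6*sqrt(51).
Therefore J = (2/i) · 2πi · 1/(6*sqrt(51)) = 2*pi/(3*sqrt(51)) = 2*sqrt(51)*pi/153

Final answer: 2*sqrt(51)*pi/153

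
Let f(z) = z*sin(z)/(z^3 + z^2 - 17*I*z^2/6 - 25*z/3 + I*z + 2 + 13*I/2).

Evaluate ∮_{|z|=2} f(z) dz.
By the residue theorem, ∮_C f(z) dz = 2πi · (sum of the residues of f at the poles inside |z| = 2).

The denominator factors as (z - 2 - I/3)*(z + 3 - 3*I/2)*(z - I), so the singularities of f are simple poles at z = 2 + I/3, z = -3 + 3*I/2, z = I.
  |2 + I/3|² = 37/9 > 4 = 2², so this pole is outside the contour.
  |-3 + 3*I/2|² = 45/4 > 4 = 2², so this pole is outside the contour.
  |I|² = 1 < 4 = 2², so this pole is inside the contour.

With P(z) = z*sin(z) and Q(z) = z^3 + z^2 - 17*I*z^2/6 - 25*z/3 + I*z + 2 + 13*I/2, each pole is simple, so Res(f, z₀) = P(z₀)/Q'(z₀) with Q'(z) = 3*z^2 + 2*z - 17*I*z/3 - 25/3 + I.
  Res(f, I) = P(I)/Q'(I) = (-sinh(1))/(-17/3 + 3*I) = (51/370 + 27*I/370)*sinh(1)

∮_C f(z) dz = 2πi · ((51/370 + 27*I/370)*sinh(1)) = pi*(-27/185 + 51*I/185)*sinh(1)

Final answer: pi*(-27/185 + 51*I/185)*sinh(1)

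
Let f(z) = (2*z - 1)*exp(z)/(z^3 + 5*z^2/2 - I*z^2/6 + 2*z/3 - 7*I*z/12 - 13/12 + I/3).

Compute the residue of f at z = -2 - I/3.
(-72/61 + 60*I/61)*exp(-2 - I/3)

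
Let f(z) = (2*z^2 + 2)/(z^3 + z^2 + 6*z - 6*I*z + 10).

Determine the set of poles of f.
The singularities of f are the zeros of the denominator. Factoring,
  z^3 + z^2 + 6*z - 6*I*z + 10 = (z + 1 + 2*I)*(z - 1 - 3*I)*(z + 1 + I)
so the candidates are z = -1 - 2*I, z = 1 + 3*I, z = -1 - I.

Check the numerator P(z) = 2*z^2 + 2 at each one:
  P(-1 - 2*I) = -4 + 8*I ≠ 0, so z = -1 - 2*I is a (simple) pole.
  P(1 + 3*I) = -14 + 12*I ≠ 0, so z = 1 + 3*I is a (simple) pole.
  P(-1 - I) = 2 + 4*I ≠ 0, so z = -1 - I is a (simple) pole.

Poles of f: {-1 - 2*I, -1 - I, 1 + 3*I}

Final answer: {-1 - 2*I, -1 - I, 1 + 3*I}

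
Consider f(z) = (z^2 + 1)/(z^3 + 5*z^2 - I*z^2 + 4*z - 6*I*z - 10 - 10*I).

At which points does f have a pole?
The singularities of f are the zeros of the denominator. Factoring,
  z^3 + 5*z^2 - I*z^2 + 4*z - 6*I*z - 10 - 10*I = (z - 1 - I)*(z + 3 - I)*(z + 3 + I)
so the candidates are z = 1 + I, z = -3 + I, z = -3 - I.

Check the numerator P(z) = z^2 + 1 at each one:
  P(1 + I) = 1 + 2*I ≠ 0, so z = 1 + I is a (simple) pole.
  P(-3 + I) = 9 - 6*I ≠ 0, so z = -3 + I is a (simple) pole.
  P(-3 - I) = 9 + 6*I ≠ 0, so z = -3 - I is a (simple) pole.

Poles of f: {-3 - I, -3 + I, 1 + I}

Final answer: {-3 - I, -3 + I, 1 + I}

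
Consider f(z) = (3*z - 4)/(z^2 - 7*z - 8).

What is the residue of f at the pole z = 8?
Write f(z) = P(z)/Q(z) with P(z) = 3*z - 4 and Q(z) = z^2 - 7*z - 8.
The denominator factors as Q(z) = (z - 8)*(z + 1), so z = 8 is a simple zero of Q and P is analytic there; z = 8 is therefore a simple pole and
  Res(f, z₀) = P(z₀)/Q'(z₀).

Q'(z) = 2*z - 7, so Q'(8) = 9.
P(8) = 20.

Res(f, 8) = (20)/(9) = 20/9

Final answer: 20/9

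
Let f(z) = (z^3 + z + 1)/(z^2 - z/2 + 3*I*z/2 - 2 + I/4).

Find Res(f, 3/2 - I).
Write f(z) = P(z)/Q(z) with P(z) = z^3 + z + 1 and Q(z) = z^2 - z/2 + 3*I*z/2 - 2 + I/4.
The denominator factors as Q(z) = (z - 3/2 + I)*(z + 1 + I/2), so z = 3/2 - I is a simple zero of Q and P is analytic there; z = 3/2 - I is therefore a simple pole and
  Res(f, z₀) = P(z₀)/Q'(z₀).

Q'(z) = 2*z - 1/2 + 3*I/2, so Q'(3/2 - I) = 5/2 - I/2.
P(3/2 - I) = 11/8 - 27*I/4.

Res(f, 3/2 - I) = (11/8 - 27*I/4)/(5/2 - I/2) = 109/104 - 259*I/104

Final answer: 109/104 - 259*I/104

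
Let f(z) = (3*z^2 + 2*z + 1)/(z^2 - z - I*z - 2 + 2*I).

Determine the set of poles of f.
The singularities of f are the zeros of the denominator. Factoring,
  z^2 - z - I*z - 2 + 2*I = (z + 1 - I)*(z - 2)
so the candidates are z = -1 + I, z = 2.

Check the numerator P(z) = 3*z^2 + 2*z + 1 at each one:
  P(-1 + I) = -1 - 4*I ≠ 0, so z = -1 + I is a (simple) pole.
  P(2) = 17 ≠ 0, so z = 2 is a (simple) pole.

Poles of f: {-1 + I, 2}

Final answer: {-1 + I, 2}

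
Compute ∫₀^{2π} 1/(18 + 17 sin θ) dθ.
Call the integral J. The integrand is 2π-periodic and we integrate over a full period, so shifting θ does not change the value (θ → θ + π/2 turns sin θ into cos θ). Hence
  J = ∫₀^{2π} dθ/(18 + 17 cos θ).
Put z = e^{iθ}: then cos θ = (z + 1/z)/2, dθ = dz/(iz), and z runs once counterclockwise around |z| = 1:
  J = ∮_{|z|=1} 1/(18 + 17*(z + 1/z)/2) · dz/(iz) = (2/i) ∮_{|z|=1} dz/(17*z^2 + 36*z + 17).
The roots of 17*z^2 + 36*z + 17 are z = (-18 ± sqrt(18^2 - 17^2))/17, with sqrt(35) = sqrt(35); their product is 1, so only z₊ = -18/17 + sqrt(35)/17 lies inside the unit circle (z₋ = -18/17 - sqrt(35)/17 lies outside).
z₊ is a simple zero of q(z) = 17*z^2 + 36*z + 17, so Res(1/q, z₊) = 1/q'(z₊) with q'(z) = 34*z + 36; and q'(z₊) = 17*(z₊ - z₋) = 2*sqrt(35).
Therefore J = (2/i) · 2πi · 1/(2*sqrt(35)) = 2*pi/(sqrt(35)) = 2*sqrt(35)*pi/35

Final answer: 2*sqrt(35)*pi/35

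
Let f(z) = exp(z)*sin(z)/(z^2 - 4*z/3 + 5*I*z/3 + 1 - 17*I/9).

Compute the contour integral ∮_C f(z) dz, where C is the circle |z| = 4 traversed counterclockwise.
pi*(-42/53 - 12*I/53)*exp(1/3 - 2*I)*sin(1/3 - 2*I) + pi*(42/53 + 12*I/53)*exp(1 + I/3)*sin(1 + I/3)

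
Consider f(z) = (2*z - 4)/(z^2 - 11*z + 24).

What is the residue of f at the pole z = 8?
Write f(z) = P(z)/Q(z) with P(z) = 2*z - 4 and Q(z) = z^2 - 11*z + 24.
The denominator factors as Q(z) = (z - 3)*(z - 8), so z = 8 is a simple zero of Q and P is analytic there; z = 8 is therefore a simple pole and
  Res(f, z₀) = P(z₀)/Q'(z₀).

Q'(z) = 2*z - 11, so Q'(8) = 5.
P(8) = 12.

Res(f, 8) = (12)/(5) = 12/5

Final answer: 12/5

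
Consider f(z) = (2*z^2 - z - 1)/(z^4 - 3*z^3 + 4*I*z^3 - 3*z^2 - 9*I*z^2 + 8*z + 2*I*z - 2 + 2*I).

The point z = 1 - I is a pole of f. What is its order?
Factor the denominator:
  z^4 - 3*z^3 + 4*I*z^3 - 3*z^2 - 9*I*z^2 + 8*z + 2*I*z - 2 + 2*I = (z - 1 + I)^3*(z + I)

The numerator P(z) = 2*z^2 - z - 1 has P(1 - I) = -2 - 3*I ≠ 0, so no factor of (z - 1 + I) cancels.
Near z = 1 - I we can therefore write f(z) = g(z)/(z - 1 + I)^3 with g analytic at 1 - I and g(1 - I) ≠ 0 (g is the numerator divided by the remaining denominator factors).

Hence z = 1 - I is a pole of order 3.

Final answer: 3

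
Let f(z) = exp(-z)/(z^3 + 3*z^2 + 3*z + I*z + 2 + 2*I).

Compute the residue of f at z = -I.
I*exp(I)/5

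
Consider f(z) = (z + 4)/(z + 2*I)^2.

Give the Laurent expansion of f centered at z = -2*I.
Put w = z - (-2*I), i.e. z = w - 2*I. The denominator is w^2, so it suffices to rewrite the numerator in powers of w.

P(z) = z + 4
P(w - 2*I) = 4 - 2*I + w

Dividing each term by w^2:
  f = (4 - 2*I)/w^2 + 1/w

Substituting back w = z + 2*I:
  f(z) = (4 - 2*I)/(z + 2*I)^2 + 1/(z + 2*I)

The series is finite because the numerator is a polynomial; the negative powers form the principal part, and the coefficient of 1/(z + 2*I) gives Res(f, -2*I) = 1.

Final answer: (4 - 2*I)/(z + 2*I)^2 + 1/(z + 2*I)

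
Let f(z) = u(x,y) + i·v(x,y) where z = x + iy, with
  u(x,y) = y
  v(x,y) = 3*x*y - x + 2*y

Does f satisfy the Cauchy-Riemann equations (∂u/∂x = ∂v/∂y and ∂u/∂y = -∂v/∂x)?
∂u/∂x = 0
∂v/∂y = 3*x + 2
∂u/∂y = 1
∂v/∂x = 3*y - 1
∂u/∂x ≠ ∂v/∂y and ∂u/∂y ≠ -∂v/∂x; the Cauchy-Riemann equations are not satisfied, so f is not analytic.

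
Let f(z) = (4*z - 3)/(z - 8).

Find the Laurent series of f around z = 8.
29/(z - 8) + 4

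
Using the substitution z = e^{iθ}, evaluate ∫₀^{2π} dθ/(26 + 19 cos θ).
Let J = ∫₀^{2π} dθ/(26 + 19 cos θ).
Put z = e^{iθ}: then cos θ = (z + 1/z)/2, dθ = dz/(iz), and z runs once counterclockwise around |z| = 1:
  J = ∮_{|z|=1} 1/(26 + 19*(z + 1/z)/2) · dz/(iz) = (2/i) ∮_{|z|=1} dz/(19*z^2 + 52*z + 19).
The roots of 19*z^2 + 52*z + 19 are z = (-26 ± sqrt(26^2 - 19^2))/19, with sqrt(315) = 3*sqrt(35); their product is 1, so only z₊ = -26/19 + 3*sqrt(35)/19 lies inside the unit circle (z₋ = -26/19 - 3*sqrt(35)/19 lies outside).
z₊ is a simple zero of q(z) = 19*z^2 + 52*z + 19, so Res(1/q, z₊) = 1/q'(z₊) with q'(z) = 38*z + 52; and q'(z₊) = 19*(z₊ - z₋) = 6*sqrt(35).
Therefore J = (2/i) · 2πi · 1/(6*sqrt(35)) = 2*pi/(3*sqrt(35)) = 2*sqrt(35)*pi/105

Final answer: 2*sqrt(35)*pi/105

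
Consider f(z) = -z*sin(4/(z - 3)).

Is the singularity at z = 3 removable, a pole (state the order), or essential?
essential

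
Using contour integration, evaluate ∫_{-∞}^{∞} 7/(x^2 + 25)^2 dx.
Let f(z) = 7/(z^2 + 25)^2. The denominator has no real zeros and deg Q - deg P = 4 ≥ 2, so the integral of f over the upper semicircle |z| = R tends to 0 as R → ∞. Closing the contour in the upper half-plane,
  ∫_{-∞}^{∞} f(x) dx = 2πi · Σ Res(f, z_k)  over the poles with Im z_k > 0.

Zeros of the denominator: z^2 + 25 = 0 gives z = ±5*I.
Upper half-plane: z = 5*I (a pole of order 2).

Write f(z) = g(z)/(z - 5*I)^2 with g(z) = 7/(z + 5*I)^2. For a double pole, Res(f, z₀) = g'(z₀):
  g'(z) = -14/(z + 5*I)^3
  Res(f, 5*I) = g'(5*I) = -7*I/500

∫_{-∞}^{∞} f(x) dx = 2πi · (-7*I/500) = 7*pi/250

Final answer: 7*pi/250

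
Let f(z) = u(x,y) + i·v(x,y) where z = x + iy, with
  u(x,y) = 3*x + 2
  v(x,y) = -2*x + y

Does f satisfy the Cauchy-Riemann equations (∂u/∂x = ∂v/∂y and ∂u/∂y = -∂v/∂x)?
∂u/∂x = 3
∂v/∂y = 1
∂u/∂y = 0
∂v/∂x = -2
∂u/∂x ≠ ∂v/∂y and ∂u/∂y ≠ -∂v/∂x; the Cauchy-Riemann equations are not satisfied, so f is not analytic.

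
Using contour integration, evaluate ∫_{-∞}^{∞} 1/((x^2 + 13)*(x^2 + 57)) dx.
Let f(z) = 1/((z^2 + 13)*(z^2 + 57)). The denominator has no real zeros and deg Q - deg P = 4 ≥ 2, so the integral of f over the upper semicircle |z| = R tends to 0 as R → ∞. Closing the contour in the upper half-plane,
  ∫_{-∞}^{∞} f(x) dx = 2πi · Σ Res(f, z_k)  over the poles with Im z_k > 0.

Zeros of the denominator: z^2 + 13 = 0 gives z = ±sqrt(13)*I; z^2 + 57 = 0 gives z = ±sqrt(57)*I.
Upper half-plane: z = sqrt(13)*I, z = sqrt(57)*I (simple).

Each pole is a simple zero of Q(z) = z^4 + 70*z^2 + 741, so Res(f, z₀) = P(z₀)/Q'(z₀) with P(z) = 1, Q'(z) = 4*z^3 + 140*z:
  Res(f, sqrt(13)*I) = (1)/(88*sqrt(13)*I) = -sqrt(13)*I/1144
  Res(f, sqrt(57)*I) = (1)/(-88*sqrt(57)*I) = sqrt(57)*I/5016

Sum of residues: I*(-sqrt(13)/1144 + sqrt(57)/5016)
∫_{-∞}^{∞} f(x) dx = 2πi · (I*(-sqrt(13)/1144 + sqrt(57)/5016)) = pi*(-13*sqrt(57) + 57*sqrt(13))/32604

Final answer: pi*(-13*sqrt(57) + 57*sqrt(13))/32604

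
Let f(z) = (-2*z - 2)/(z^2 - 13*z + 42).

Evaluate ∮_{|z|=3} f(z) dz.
By the residue theorem, ∮_C f(z) dz = 2πi · (sum of the residues of f at the poles inside |z| = 3).

The denominator factors as (z - 6)*(z - 7), so the singularities of f are simple poles at z = 6, z = 7.
  |6|² = 36 > 9 = 3², so this pole is outside the contour.
  |7|² = 49 > 9 = 3², so this pole is outside the contour.

No pole lies inside the contour, so f is analytic on and inside C and the integral is 0 (Cauchy's theorem).

Final answer: 0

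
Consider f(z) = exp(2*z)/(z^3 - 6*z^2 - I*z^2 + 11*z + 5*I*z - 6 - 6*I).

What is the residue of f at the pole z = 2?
Write f(z) = P(z)/Q(z) with P(z) = exp(2*z) and Q(z) = z^3 - 6*z^2 - I*z^2 + 11*z + 5*I*z - 6 - 6*I.
The denominator factors as Q(z) = (z - 3)*(z - 1 - I)*(z - 2), so z = 2 is a simple zero of Q and P is analytic there; z = 2 is therefore a simple pole and
  Res(f, z₀) = P(z₀)/Q'(z₀).

Q'(z) = 3*z^2 - 12*z - 2*I*z + 11 + 5*I, so Q'(2) = -1 + I.
P(2) = exp(4).

Res(f, 2) = (exp(4))/(-1 + I) = (-1/2 - I/2)*exp(4)

Final answer: (-1/2 - I/2)*exp(4)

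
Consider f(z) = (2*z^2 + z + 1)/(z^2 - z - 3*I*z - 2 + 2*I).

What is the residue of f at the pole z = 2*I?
9/2 + 5*I/2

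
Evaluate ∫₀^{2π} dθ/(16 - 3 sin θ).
Call the integral J. The integrand is 2π-periodic and we integrate over a full period, so shifting θ does not change the value (θ → θ + π/2 turns sin θ into cos θ; θ → θ + π flips the sign of the trig term). Hence
  J = ∫₀^{2π} dθ/(16 + 3 cos θ).
Put z = e^{iθ}: then cos θ = (z + 1/z)/2, dθ = dz/(iz), and z runs once counterclockwise around |z| = 1:
  J = ∮_{|z|=1} 1/(16 + 3*(z + 1/z)/2) · dz/(iz) = (2/i) ∮_{|z|=1} dz/(3*z^2 + 32*z + 3).
The roots of 3*z^2 + 32*z + 3 are z = (-16 ± sqrt(16^2 - 3^2))/3, with sqrt(247) = sqrt(247); their product is 1, so only z₊ = -16/3 + sqrt(247)/3 lies inside the unit circle (z₋ = -16/3 - sqrt(247)/3 lies outside).
z₊ is a simple zero of q(z) = 3*z^2 + 32*z + 3, so Res(1/q, z₊) = 1/q'(z₊) with q'(z) = 6*z + 32; and q'(z₊) = 3*(z₊ - z₋) = 2*sqrt(247).
Therefore J = (2/i) · 2πi · 1/(2*sqrt(247)) = 2*pi/(sqrt(247)) = 2*sqrt(247)*pi/247

Final answer: 2*sqrt(247)*pi/247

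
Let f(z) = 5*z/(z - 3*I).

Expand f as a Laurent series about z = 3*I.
15*I/(z - 3*I) + 5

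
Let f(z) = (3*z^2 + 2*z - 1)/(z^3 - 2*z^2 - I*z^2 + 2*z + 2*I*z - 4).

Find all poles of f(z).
The singularities of f are the zeros of the denominator. Factoring,
  z^3 - 2*z^2 - I*z^2 + 2*z + 2*I*z - 4 = (z + I)*(z - 2)*(z - 2*I)
so the candidates are z = -I, z = 2, z = 2*I.

Check the numerator P(z) = 3*z^2 + 2*z - 1 at each one:
  P(-I) = -4 - 2*I ≠ 0, so z = -I is a (simple) pole.
  P(2) = 15 ≠ 0, so z = 2 is a (simple) pole.
  P(2*I) = -13 + 4*I ≠ 0, so z = 2*I is a (simple) pole.

Poles of f: {-I, 2*I, 2}

Final answer: {-I, 2*I, 2}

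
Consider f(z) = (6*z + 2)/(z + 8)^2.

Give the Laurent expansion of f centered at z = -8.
-46/(z + 8)^2 + 6/(z + 8)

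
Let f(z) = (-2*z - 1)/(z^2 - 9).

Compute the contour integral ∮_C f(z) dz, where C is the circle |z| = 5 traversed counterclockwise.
By the residue theorem, ∮_C f(z) dz = 2πi · (sum of the residues of f at the poles inside |z| = 5).

The denominator factors as (z - 3)*(z + 3), so the singularities of f are simple poles at z = 3, z = -3.
  |3|² = 9 < 25 = 5², so this pole is inside the contour.
  |-3|² = 9 < 25 = 5², so this pole is inside the contour.

With P(z) = -2*z - 1 and Q(z) = z^2 - 9, each pole is simple, so Res(f, z₀) = P(z₀)/Q'(z₀) with Q'(z) = 2*z.
  Res(f, 3) = P(3)/Q'(3) = (-7)/(6) = -7/6
  Res(f, -3) = P(-3)/Q'(-3) = (5)/(-6) = -5/6

Sum of residues inside C: -2
∮_C f(z) dz = 2πi · (-2) = -4*I*pi

Final answer: -4*I*pi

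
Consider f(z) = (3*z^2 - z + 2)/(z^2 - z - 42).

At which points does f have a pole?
The singularities of f are the zeros of the denominator. Factoring,
  z^2 - z - 42 = (z + 6)*(z - 7)
so the candidates are z = -6, z = 7.

Check the numerator P(z) = 3*z^2 - z + 2 at each one:
  P(-6) = 116 ≠ 0, so z = -6 is a (simple) pole.
  P(7) = 142 ≠ 0, so z = 7 is a (simple) pole.

Poles of f: {-6, 7}

Final answer: {-6, 7}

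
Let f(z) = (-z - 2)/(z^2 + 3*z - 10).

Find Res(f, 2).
Write f(z) = P(z)/Q(z) with P(z) = -z - 2 and Q(z) = z^2 + 3*z - 10.
The denominator factors as Q(z) = (z + 5)*(z - 2), so z = 2 is a simple zero of Q and P is analytic there; z = 2 is therefore a simple pole and
  Res(f, z₀) = P(z₀)/Q'(z₀).

Q'(z) = 2*z + 3, so Q'(2) = 7.
P(2) = -4.

Res(f, 2) = (-4)/(7) = -4/7

Final answer: -4/7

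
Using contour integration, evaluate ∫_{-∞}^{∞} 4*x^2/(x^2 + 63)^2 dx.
Let f(z) = 4*z^2/(z^2 + 63)^2. The denominator has no real zeros and deg Q - deg P = 2 ≥ 2, so the integral of f over the upper semicircle |z| = R tends to 0 as R → ∞. Closing the contour in the upper half-plane,
  ∫_{-∞}^{∞} f(x) dx = 2πi · Σ Res(f, z_k)  over the poles with Im z_k > 0.

Zeros of the denominator: z^2 + 63 = 0 gives z = ±3*sqrt(7)*I.
Upper half-plane: z = 3*sqrt(7)*I (a pole of order 2).

Write f(z) = g(z)/(z - 3*sqrt(7)*I)^2 with g(z) = 4*z^2/(z + 3*sqrt(7)*I)^2. For a double pole, Res(f, z₀) = g'(z₀):
  g'(z) = 24*sqrt(7)*I*z/(z + 3*sqrt(7)*I)^3
  Res(f, 3*sqrt(7)*I) = g'(3*sqrt(7)*I) = -sqrt(7)*I/21

∫_{-∞}^{∞} f(x) dx = 2πi · (-sqrt(7)*I/21) = 2*sqrt(7)*pi/21

Final answer: 2*sqrt(7)*pi/21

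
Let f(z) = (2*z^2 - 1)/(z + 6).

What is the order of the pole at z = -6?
Factor the denominator:
  z + 6 = (z + 6)

The numerator P(z) = 2*z^2 - 1 has P(-6) = 71 ≠ 0, so no factor of (z + 6) cancels.
Near z = -6 we can therefore write f(z) = g(z)/(z + 6) with g analytic at -6 and g(-6) ≠ 0 (g is just the numerator).

Hence z = -6 is a pole of order 1.

Final answer: 1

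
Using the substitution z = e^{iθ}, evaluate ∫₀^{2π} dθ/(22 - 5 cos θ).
Call the integral J. The integrand is 2π-periodic and we integrate over a full period, so shifting θ does not change the value (θ → θ + π flips the sign of the trig term). Hence
  J = ∫₀^{2π} dθ/(22 + 5 cos θ).
Put z = e^{iθ}: then cos θ = (z + 1/z)/2, dθ = dz/(iz), and z runs once counterclockwise around |z| = 1:
  J = ∮_{|z|=1} 1/(22 + 5*(z + 1/z)/2) · dz/(iz) = (2/i) ∮_{|z|=1} dz/(5*z^2 + 44*z + 5).
The roots of 5*z^2 + 44*z + 5 are z = (-22 ± sqrt(22^2 - 5^2))/5, with sqrt(459) = 3*sqrt(51); their product is 1, so only z₊ = -22/5 + 3*sqrt(51)/5 lies inside the unit circle (z₋ = -22/5 - 3*sqrt(51)/5 lies outside).
z₊ is a simple zero of q(z) = 5*z^2 + 44*z + 5, so Res(1/q, z₊) = 1/q'(z₊) with q'(z) = 10*z + 44; and q'(z₊) = 5*(z₊ - z₋) = 6*sqrt(51).
Therefore J = (2/i) · 2πi · 1/(6*sqrt(51)) = 2*pi/(3*sqrt(51)) = 2*sqrt(51)*pi/153

Final answer: 2*sqrt(51)*pi/153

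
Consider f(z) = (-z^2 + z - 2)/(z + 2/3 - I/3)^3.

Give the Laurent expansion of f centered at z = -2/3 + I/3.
(-3 + 7*I/9)/(z + 2/3 - I/3)^3 + (7/3 - 2*I/3)/(z + 2/3 - I/3)^2 - 1/(z + 2/3 - I/3)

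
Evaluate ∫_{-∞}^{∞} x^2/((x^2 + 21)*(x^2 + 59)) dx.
Let f(z) = z^2/((z^2 + 21)*(z^2 + 59)). The denominator has no real zeros and deg Q - deg P = 2 ≥ 2, so the integral of f over the upper semicircle |z| = R tends to 0 as R → ∞. Closing the contour in the upper half-plane,
  ∫_{-∞}^{∞} f(x) dx = 2πi · Σ Res(f, z_k)  over the poles with Im z_k > 0.

Zeros of the denominator: z^2 + 59 = 0 gives z = ±sqrt(59)*I; z^2 + 21 = 0 gives z = ±sqrt(21)*I.
Upper half-plane: z = sqrt(21)*I, z = sqrt(59)*I (simple).

Each pole is a simple zero of Q(z) = z^4 + 80*z^2 + 1239, so Res(f, z₀) = P(z₀)/Q'(z₀) with P(z) = z^2, Q'(z) = 4*z^3 + 160*z:
  Res(f, sqrt(21)*I) = (-21)/(76*sqrt(21)*I) = sqrt(21)*I/76
  Res(f, sqrt(59)*I) = (-59)/(-76*sqrt(59)*I) = -sqrt(59)*I/76

Sum of residues: I*(-sqrt(59) + sqrt(21))/76
∫_{-∞}^{∞} f(x) dx = 2πi · (I*(-sqrt(59) + sqrt(21))/76) = pi*(-sqrt(21) + sqrt(59))/38

Final answer: pi*(-sqrt(21) + sqrt(59))/38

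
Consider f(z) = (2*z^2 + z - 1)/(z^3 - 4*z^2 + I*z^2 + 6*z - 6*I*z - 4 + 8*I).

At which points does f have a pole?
The singularities of f are the zeros of the denominator. Factoring,
  z^3 - 4*z^2 + I*z^2 + 6*z - 6*I*z - 4 + 8*I = (z - 2 - I)*(z - 2)*(z + 2*I)
so the candidates are z = 2 + I, z = 2, z = -2*I.

Check the numerator P(z) = 2*z^2 + z - 1 at each one:
  P(2 + I) = 7 + 9*I ≠ 0, so z = 2 + I is a (simple) pole.
  P(2) = 9 ≠ 0, so z = 2 is a (simple) pole.
  P(-2*I) = -9 - 2*I ≠ 0, so z = -2*I is a (simple) pole.

Poles of f: {-2*I, 2, 2 + I}

Final answer: {-2*I, 2, 2 + I}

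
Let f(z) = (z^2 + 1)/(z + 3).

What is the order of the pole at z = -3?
Factor the denominator:
  z + 3 = (z + 3)

The numerator P(z) = z^2 + 1 has P(-3) = 10 ≠ 0, so no factor of (z + 3) cancels.
Near z = -3 we can therefore write f(z) = g(z)/(z + 3) with g analytic at -3 and g(-3) ≠ 0 (g is just the numerator).

Hence z = -3 is a pole of order 1.

Final answer: 1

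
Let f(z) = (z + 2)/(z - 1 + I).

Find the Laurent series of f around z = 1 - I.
Put w = z - (1 - I), i.e. z = w + 1 - I. The denominator is w, so it suffices to rewrite the numerator in powers of w.

P(z) = z + 2
P(w + 1 - I) = 3 - I + w

Dividing each term by w:
  f = (3 - I)/w + 1

Substituting back w = z - 1 + I:
  f(z) = (3 - I)/(z - 1 + I) + 1

The series is finite because the numerator is a polynomial; the negative powers form the principal part, and the coefficient of 1/(z - 1 + I) gives Res(f, 1 - I) = 3 - I.

Final answer: (3 - I)/(z - 1 + I) + 1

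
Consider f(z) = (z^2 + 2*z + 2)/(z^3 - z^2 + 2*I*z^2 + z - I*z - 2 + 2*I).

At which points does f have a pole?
The singularities of f are the zeros of the denominator. Factoring,
  z^3 - z^2 + 2*I*z^2 + z - I*z - 2 + 2*I = (z + 2*I)*(z - I)*(z - 1 + I)
so the candidates are z = -2*I, z = I, z = 1 - I.

Check the numerator P(z) = z^2 + 2*z + 2 at each one:
  P(-2*I) = -2 - 4*I ≠ 0, so z = -2*I is a (simple) pole.
  P(I) = 1 + 2*I ≠ 0, so z = I is a (simple) pole.
  P(1 - I) = 4 - 4*I ≠ 0, so z = 1 - I is a (simple) pole.

Poles of f: {-2*I, I, 1 - I}

Final answer: {-2*I, I, 1 - I}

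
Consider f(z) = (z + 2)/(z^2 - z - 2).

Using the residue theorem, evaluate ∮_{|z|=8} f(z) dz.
2*I*pi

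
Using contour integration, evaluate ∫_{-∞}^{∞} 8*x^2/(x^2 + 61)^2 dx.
Let f(z) = 8*z^2/(z^2 + 61)^2. The denominator has no real zeros and deg Q - deg P = 2 ≥ 2, so the integral of f over the upper semicircle |z| = R tends to 0 as R → ∞. Closing the contour in the upper half-plane,
  ∫_{-∞}^{∞} f(x) dx = 2πi · Σ Res(f, z_k)  over the poles with Im z_k > 0.

Zeros of the denominator: z^2 + 61 = 0 gives z = ±sqrt(61)*I.
Upper half-plane: z = sqrt(61)*I (a pole of order 2).

Write f(z) = g(z)/(z - sqrt(61)*I)^2 with g(z) = 8*z^2/(z + sqrt(61)*I)^2. For a double pole, Res(f, z₀) = g'(z₀):
  g'(z) = 16*sqrt(61)*I*z/(z + sqrt(61)*I)^3
  Res(f, sqrt(61)*I) = g'(sqrt(61)*I) = -2*sqrt(61)*I/61

∫_{-∞}^{∞} f(x) dx = 2πi · (-2*sqrt(61)*I/61) = 4*sqrt(61)*pi/61

Final answer: 4*sqrt(61)*pi/61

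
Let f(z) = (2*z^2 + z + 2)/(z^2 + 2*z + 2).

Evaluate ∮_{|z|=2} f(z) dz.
By the residue theorem, ∮_C f(z) dz = 2πi · (sum of the residues of f at the poles inside |z| = 2).

The denominator factors as (z + 1 + I)*(z + 1 - I), so the singularities of f are simple poles at z = -1 - I, z = -1 + I.
  |-1 - I|² = 2 < 4 = 2², so this pole is inside the contour.
  |-1 + I|² = 2 < 4 = 2², so this pole is inside the contour.

With P(z) = 2*z^2 + z + 2 and Q(z) = z^2 + 2*z + 2, each pole is simple, so Res(f, z₀) = P(z₀)/Q'(z₀) with Q'(z) = 2*z + 2.
  Res(f, -1 - I) = P(-1 - I)/Q'(-1 - I) = (1 + 3*I)/(-2*I) = -3/2 + I/2
  Res(f, -1 + I) = P(-1 + I)/Q'(-1 + I) = (1 - 3*I)/(2*I) = -3/2 - I/2

Sum of residues inside C: -3
∮_C f(z) dz = 2πi · (-3) = -6*I*pi

Final answer: -6*I*pi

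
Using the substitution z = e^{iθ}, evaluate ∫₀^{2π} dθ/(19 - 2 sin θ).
2*sqrt(357)*pi/357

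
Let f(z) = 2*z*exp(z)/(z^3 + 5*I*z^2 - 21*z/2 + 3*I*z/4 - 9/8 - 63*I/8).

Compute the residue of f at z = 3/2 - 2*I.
Write f(z) = P(z)/Q(z) with P(z) = 2*z*exp(z) and Q(z) = z^3 + 5*I*z^2 - 21*z/2 + 3*I*z/4 - 9/8 - 63*I/8.
The denominator factors as Q(z) = (z + 3/2 + 3*I/2)*(z - 3/2 + 2*I)*(z + 3*I/2), so z = 3/2 - 2*I is a simple zero of Q and P is analytic there; z = 3/2 - 2*I is therefore a simple pole and
  Res(f, z₀) = P(z₀)/Q'(z₀).

Q'(z) = 3*z^2 + 10*I*z - 21/2 + 3*I/4, so Q'(3/2 - 2*I) = 17/4 - 9*I/4.
P(3/2 - 2*I) = (3 - 4*I)*exp(3/2 - 2*I).

Res(f, 3/2 - 2*I) = ((3 - 4*I)*exp(3/2 - 2*I))/(17/4 - 9*I/4) = (174/185 - 82*I/185)*exp(3/2 - 2*I)

Final answer: (174/185 - 82*I/185)*exp(3/2 - 2*I)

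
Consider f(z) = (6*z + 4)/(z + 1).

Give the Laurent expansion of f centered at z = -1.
Put w = z - (-1), i.e. z = w - 1. The denominator is w, so it suffices to rewrite the numerator in powers of w.

P(z) = 6*z + 4
P(w - 1) = -2 + 6*w

Dividing each term by w:
  f = -2/w + 6

Substituting back w = z + 1:
  f(z) = -2/(z + 1) + 6

The series is finite because the numerator is a polynomial; the negative powers form the principal part, and the coefficient of 1/(z + 1) gives Res(f, -1) = -2.

Final answer: -2/(z + 1) + 6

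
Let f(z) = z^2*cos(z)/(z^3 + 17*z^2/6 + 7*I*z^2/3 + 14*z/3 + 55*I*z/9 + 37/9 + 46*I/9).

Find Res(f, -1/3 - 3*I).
Write f(z) = P(z)/Q(z) with P(z) = z^2*cos(z) and Q(z) = z^3 + 17*z^2/6 + 7*I*z^2/3 + 14*z/3 + 55*I*z/9 + 37/9 + 46*I/9.
The denominator factors as Q(z) = (z + 1/3 + 3*I)*(z + 1 - I)*(z + 3/2 + I/3), so z = -1/3 - 3*I is a simple zero of Q and P is analytic there; z = -1/3 - 3*I is therefore a simple pole and
  Res(f, z₀) = P(z₀)/Q'(z₀).

Q'(z) = 3*z^2 + 17*z/3 + 14*I*z/3 + 14/3 + 55*I/9, so Q'(-1/3 - 3*I) = -89/9 - 58*I/9.
P(-1/3 - 3*I) = (-80/9 + 2*I)*cos(1/3 + 3*I).

Res(f, -1/3 - 3*I) = ((-80/9 + 2*I)*cos(1/3 + 3*I))/(-89/9 - 58*I/9) = (6076/11285 - 6242*I/11285)*cos(1/3 + 3*I)

Final answer: (6076/11285 - 6242*I/11285)*cos(1/3 + 3*I)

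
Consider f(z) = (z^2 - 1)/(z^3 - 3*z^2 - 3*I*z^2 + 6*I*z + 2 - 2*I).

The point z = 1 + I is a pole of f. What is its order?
Factor the denominator:
  z^3 - 3*z^2 - 3*I*z^2 + 6*I*z + 2 - 2*I = (z - 1 - I)^3

The numerator P(z) = z^2 - 1 has P(1 + I) = -1 + 2*I ≠ 0, so no factor of (z - 1 - I) cancels.
Near z = 1 + I we can therefore write f(z) = g(z)/(z - 1 - I)^3 with g analytic at 1 + I and g(1 + I) ≠ 0 (g is just the numerator).

Hence z = 1 + I is a pole of order 3.

Final answer: 3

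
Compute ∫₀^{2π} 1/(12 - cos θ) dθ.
Call the integral J. The integrand is 2π-periodic and we integrate over a full period, so shifting θ does not change the value (θ → θ + π flips the sign of the trig term). Hence
  J = ∫₀^{2π} dθ/(12 + cos θ).
Put z = e^{iθ}: then cos θ = (z + 1/z)/2, dθ = dz/(iz), and z runs once counterclockwise around |z| = 1:
  J = ∮_{|z|=1} 1/(12 + (z + 1/z)/2) · dz/(iz) = (2/i) ∮_{|z|=1} dz/(z^2 + 24*z + 1).
The roots of z^2 + 24*z + 1 are z = (-12 ± sqrt(12^2 - 1^2)), with sqrt(143) = sqrt(143); their product is 1, so only z₊ = -12 + sqrt(143) lies inside the unit circle (z₋ = -12 - sqrt(143) lies outside).
z₊ is a simple zero of q(z) = z^2 + 24*z + 1, so Res(1/q, z₊) = 1/q'(z₊) with q'(z) = 2*z + 24; and q'(z₊) = (z₊ - z₋) = 2*sqrt(143).
Therefore J = (2/i) · 2πi · 1/(2*sqrt(143)) = 2*pi/(sqrt(143)) = 2*sqrt(143)*pi/143

Final answer: 2*sqrt(143)*pi/143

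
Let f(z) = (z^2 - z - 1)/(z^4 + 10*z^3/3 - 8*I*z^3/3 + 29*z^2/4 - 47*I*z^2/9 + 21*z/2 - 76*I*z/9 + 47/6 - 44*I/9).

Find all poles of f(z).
The singularities of f are the zeros of the denominator. Factoring,
  z^4 + 10*z^3/3 - 8*I*z^3/3 + 29*z^2/4 - 47*I*z^2/9 + 21*z/2 - 76*I*z/9 + 47/6 - 44*I/9 = (z + 1 + I/3)*(z + 1/3 + 3*I/2)*(z + 1 - 3*I/2)*(z + 1 - 3*I)
so the candidates are z = -1 - I/3, z = -1/3 - 3*I/2, z = -1 + 3*I/2, z = -1 + 3*I.

Check the numerator P(z) = z^2 - z - 1 at each one:
  P(-1 - I/3) = 8/9 + I ≠ 0, so z = -1 - I/3 is a (simple) pole.
  P(-1/3 - 3*I/2) = -101/36 + 5*I/2 ≠ 0, so z = -1/3 - 3*I/2 is a (simple) pole.
  P(-1 + 3*I/2) = -5/4 - 9*I/2 ≠ 0, so z = -1 + 3*I/2 is a (simple) pole.
  P(-1 + 3*I) = -8 - 9*I ≠ 0, so z = -1 + 3*I is a (simple) pole.

Poles of f: {-1 - I/3, -1 + 3*I/2, -1 + 3*I, -1/3 - 3*I/2}

Final answer: {-1 - I/3, -1 + 3*I/2, -1 + 3*I, -1/3 - 3*I/2}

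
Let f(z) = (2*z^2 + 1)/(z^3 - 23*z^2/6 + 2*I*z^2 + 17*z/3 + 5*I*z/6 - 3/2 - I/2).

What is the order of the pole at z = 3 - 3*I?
Factor the denominator:
  z^3 - 23*z^2/6 + 2*I*z^2 + 17*z/3 + 5*I*z/6 - 3/2 - I/2 = (z - 3 + 3*I)*(z - 1/2 - I)*(z - 1/3)

The numerator P(z) = 2*z^2 + 1 has P(3 - 3*I) = 1 - 36*I ≠ 0, so no factor of (z - 3 + 3*I) cancels.
Near z = 3 - 3*I we can therefore write f(z) = g(z)/(z - 3 + 3*I) with g analytic at 3 - 3*I and g(3 - 3*I) ≠ 0 (g is the numerator divided by the remaining denominator factors).

Hence z = 3 - 3*I is a pole of order 1.

Final answer: 1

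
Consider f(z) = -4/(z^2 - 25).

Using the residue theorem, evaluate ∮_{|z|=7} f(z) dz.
By the residue theorem, ∮_C f(z) dz = 2πi · (sum of the residues of f at the poles inside |z| = 7).

The denominator factors as (z + 5)*(z - 5), so the singularities of f are simple poles at z = -5, z = 5.
  |-5|² = 25 < 49 = 7², so this pole is inside the contour.
  |5|² = 25 < 49 = 7², so this pole is inside the contour.

With P(z) = -4 and Q(z) = z^2 - 25, each pole is simple, so Res(f, z₀) = P(z₀)/Q'(z₀) with Q'(z) = 2*z.
  Res(f, -5) = P(-5)/Q'(-5) = (-4)/(-10) = 2/5
  Res(f, 5) = P(5)/Q'(5) = (-4)/(10) = -2/5

Sum of residues inside C: 0
∮_C f(z) dz = 2πi · (0) = 0

Final answer: 0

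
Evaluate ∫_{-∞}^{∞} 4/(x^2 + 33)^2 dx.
Let f(z) = 4/(z^2 + 33)^2. The denominator has no real zeros and deg Q - deg P = 4 ≥ 2, so the integral of f over the upper semicircle |z| = R tends to 0 as R → ∞. Closing the contour in the upper half-plane,
  ∫_{-∞}^{∞} f(x) dx = 2πi · Σ Res(f, z_k)  over the poles with Im z_k > 0.

Zeros of the denominator: z^2 + 33 = 0 gives z = ±sqrt(33)*I.
Upper half-plane: z = sqrt(33)*I (a pole of order 2).

Write f(z) = g(z)/(z - sqrt(33)*I)^2 with g(z) = 4/(z + sqrt(33)*I)^2. For a double pole, Res(f, z₀) = g'(z₀):
  g'(z) = -8/(z + sqrt(33)*I)^3
  Res(f, sqrt(33)*I) = g'(sqrt(33)*I) = -sqrt(33)*I/1089

∫_{-∞}^{∞} f(x) dx = 2πi · (-sqrt(33)*I/1089) = 2*sqrt(33)*pi/1089

Final answer: 2*sqrt(33)*pi/1089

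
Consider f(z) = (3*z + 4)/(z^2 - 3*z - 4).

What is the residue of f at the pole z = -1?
Write f(z) = P(z)/Q(z) with P(z) = 3*z + 4 and Q(z) = z^2 - 3*z - 4.
The denominator factors as Q(z) = (z + 1)*(z - 4), so z = -1 is a simple zero of Q and P is analytic there; z = -1 is therefore a simple pole and
  Res(f, z₀) = P(z₀)/Q'(z₀).

Q'(z) = 2*z - 3, so Q'(-1) = -5.
P(-1) = 1.

Res(f, -1) = (1)/(-5) = -1/5

Final answer: -1/5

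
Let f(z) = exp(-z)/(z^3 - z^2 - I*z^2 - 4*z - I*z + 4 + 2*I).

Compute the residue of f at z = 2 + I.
(3/34 - 5*I/34)*exp(-2 - I)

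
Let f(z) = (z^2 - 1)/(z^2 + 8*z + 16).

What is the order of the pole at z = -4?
Factor the denominator:
  z^2 + 8*z + 16 = (z + 4)^2

The numerator P(z) = z^2 - 1 has P(-4) = 15 ≠ 0, so no factor of (z + 4) cancels.
Near z = -4 we can therefore write f(z) = g(z)/(z + 4)^2 with g analytic at -4 and g(-4) ≠ 0 (g is just the numerator).

Hence z = -4 is a pole of order 2.

Final answer: 2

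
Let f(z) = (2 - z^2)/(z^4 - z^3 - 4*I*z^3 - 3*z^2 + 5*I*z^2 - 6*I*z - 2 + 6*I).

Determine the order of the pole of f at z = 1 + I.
Factor the denominator:
  z^4 - z^3 - 4*I*z^3 - 3*z^2 + 5*I*z^2 - 6*I*z - 2 + 6*I = (z - 1 - I)^2*(z + I)*(z + 1 - 3*I)

The numerator P(z) = 2 - z^2 has P(1 + I) = 2 - 2*I ≠ 0, so no factor of (z - 1 - I) cancels.
Near z = 1 + I we can therefore write f(z) = g(z)/(z - 1 - I)^2 with g analytic at 1 + I and g(1 + I) ≠ 0 (g is the numerator divided by the remaining denominator factors).

Hence z = 1 + I is a pole of order 2.

Final answer: 2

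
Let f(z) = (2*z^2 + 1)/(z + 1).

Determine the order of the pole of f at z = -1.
Factor the denominator:
  z + 1 = (z + 1)

The numerator P(z) = 2*z^2 + 1 has P(-1) = 3 ≠ 0, so no factor of (z + 1) cancels.
Near z = -1 we can therefore write f(z) = g(z)/(z + 1) with g analytic at -1 and g(-1) ≠ 0 (g is just the numerator).

Hence z = -1 is a pole of order 1.

Final answer: 1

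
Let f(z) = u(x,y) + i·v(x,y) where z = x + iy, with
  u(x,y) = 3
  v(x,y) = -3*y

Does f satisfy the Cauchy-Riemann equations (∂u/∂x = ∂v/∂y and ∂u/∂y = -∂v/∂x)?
∂u/∂x = 0
∂v/∂y = -3
∂u/∂y = 0
∂v/∂x = 0
∂u/∂x ≠ ∂v/∂y; the Cauchy-Riemann equations are not satisfied, so f is not analytic.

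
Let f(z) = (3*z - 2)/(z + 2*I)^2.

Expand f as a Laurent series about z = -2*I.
Put w = z - (-2*I), i.e. z = w - 2*I. The denominator is w^2, so it suffices to rewrite the numerator in powers of w.

P(z) = 3*z - 2
P(w - 2*I) = -2 - 6*I + 3*w

Dividing each term by w^2:
  f = (-2 - 6*I)/w^2 + 3/w

Substituting back w = z + 2*I:
  f(z) = (-2 - 6*I)/(z + 2*I)^2 + 3/(z + 2*I)

The series is finite because the numerator is a polynomial; the negative powers form the principal part, and the coefficient of 1/(z + 2*I) gives Res(f, -2*I) = 3.

Final answer: (-2 - 6*I)/(z + 2*I)^2 + 3/(z + 2*I)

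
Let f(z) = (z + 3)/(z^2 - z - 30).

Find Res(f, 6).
9/11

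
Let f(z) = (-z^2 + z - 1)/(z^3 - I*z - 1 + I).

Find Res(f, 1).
Write f(z) = P(z)/Q(z) with P(z) = -z^2 + z - 1 and Q(z) = z^3 - I*z - 1 + I.
The denominator factors as Q(z) = (z - 1)*(z - I)*(z + 1 + I), so z = 1 is a simple zero of Q and P is analytic there; z = 1 is therefore a simple pole and
  Res(f, z₀) = P(z₀)/Q'(z₀).

Q'(z) = 3*z^2 - I, so Q'(1) = 3 - I.
P(1) = -1.

Res(f, 1) = (-1)/(3 - I) = -3/10 - I/10

Final answer: -3/10 - I/10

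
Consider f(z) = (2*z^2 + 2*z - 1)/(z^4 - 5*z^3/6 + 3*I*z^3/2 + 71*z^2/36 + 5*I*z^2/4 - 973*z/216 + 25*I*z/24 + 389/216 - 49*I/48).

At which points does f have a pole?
{-2/3 + 3*I/2, 1/3 - 3*I/2, 1/2, 2/3 - 3*I/2}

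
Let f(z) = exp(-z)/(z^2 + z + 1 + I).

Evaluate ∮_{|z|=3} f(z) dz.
By the residue theorem, ∮_C f(z) dz = 2πi · (sum of the residues of f at the poles inside |z| = 3).

The denominator factors as (z + 1 - I)*(z + I), so the singularities of f are simple poles at z = -1 + I, z = -I.
  |-1 + I|² = 2 < 9 = 3², so this pole is inside the contour.
  |-I|² = 1 < 9 = 3², so this pole is inside the contour.

With P(z) = exp(-z) and Q(z) = z^2 + z + 1 + I, each pole is simple, so Res(f, z₀) = P(z₀)/Q'(z₀) with Q'(z) = 2*z + 1.
  Res(f, -1 + I) = P(-1 + I)/Q'(-1 + I) = (exp(1 - I))/(-1 + 2*I) = (-1/5 - 2*I/5)*exp(1 - I)
  Res(f, -I) = P(-I)/Q'(-I) = (exp(I))/(1 - 2*I) = (1/5 + 2*I/5)*exp(I)

Sum of residues inside C: (-1/5 - 2*I/5)*exp(1 - I) + (1/5 + 2*I/5)*exp(I)
∮_C f(z) dz = 2πi · ((-1/5 - 2*I/5)*exp(1 - I) + (1/5 + 2*I/5)*exp(I)) = pi*(4/5 - 2*I/5)*exp(1 - I) + pi*(-4/5 + 2*I/5)*exp(I)

Final answer: pi*(4/5 - 2*I/5)*exp(1 - I) + pi*(-4/5 + 2*I/5)*exp(I)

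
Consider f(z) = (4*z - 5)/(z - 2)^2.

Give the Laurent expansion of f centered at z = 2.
Put w = z - (2), i.e. z = w + 2. The denominator is w^2, so it suffices to rewrite the numerator in powers of w.

P(z) = 4*z - 5
P(w + 2) = 3 + 4*w

Dividing each term by w^2:
  f = 3/w^2 + 4/w

Substituting back w = z - 2:
  f(z) = 3/(z - 2)^2 + 4/(z - 2)

The series is finite because the numerator is a polynomial; the negative powers form the principal part, and the coefficient of 1/(z - 2) gives Res(f, 2) = 4.

Final answer: 3/(z - 2)^2 + 4/(z - 2)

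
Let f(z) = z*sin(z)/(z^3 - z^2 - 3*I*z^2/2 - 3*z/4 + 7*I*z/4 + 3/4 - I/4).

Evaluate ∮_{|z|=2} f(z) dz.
By the residue theorem, ∮_C f(z) dz = 2πi · (sum of the residues of f at the poles inside |z| = 2).

The denominator factors as (z - 1/2 - I/2)*(z + 1/2 - I)*(z - 1), so the singularities of f are simple poles at z = 1/2 + I/2, z = -1/2 + I, z = 1.
  |1/2 + I/2|² = 1/2 < 4 = 2², so this pole is inside the contour.
  |-1/2 + I|² = 5/4 < 4 = 2², so this pole is inside the contour.
  |1|² = 1 < 4 = 2², so this pole is inside the contour.

With P(z) = z*sin(z) and Q(z) = z^3 - z^2 - 3*I*z^2/2 - 3*z/4 + 7*I*z/4 + 3/4 - I/4, each pole is simple, so Res(f, z₀) = P(z₀)/Q'(z₀) with Q'(z) = 3*z^2 - 2*z - 3*I*z - 3/4 + 7*I/4.
  Res(f, 1/2 + I/2) = P(1/2 + I/2)/Q'(1/2 + I/2) = ((1/2 + I/2)*sin(1/2 + I/2))/(-1/4 + 3*I/4) = (2/5 - 4*I/5)*sin(1/2 + I/2)
  Res(f, -1/2 + I) = P(-1/2 + I)/Q'(-1/2 + I) = ((1/2 - I)*sin(1/2 - I))/(1 - 7*I/4) = (36/65 - 2*I/65)*sin(1/2 - I)
  Res(f, 1) = P(1)/Q'(1) = (sin(1))/(1/4 - 5*I/4) = (2/13 + 10*I/13)*sin(1)

Sum of residues inside C: (36/65 - 2*I/65)*sin(1/2 - I) + (2/5 - 4*I/5)*sin(1/2 + I/2) + (2/13 + 10*I/13)*sin(1)
∮_C f(z) dz = 2πi · ((36/65 - 2*I/65)*sin(1/2 - I) + (2/5 - 4*I/5)*sin(1/2 + I/2) + (2/13 + 10*I/13)*sin(1)) = pi*(-20/13 + 4*I/13)*sin(1) + pi*(4/65 + 72*I/65)*sin(1/2 - I) + pi*(8/5 + 4*I/5)*sin(1/2 + I/2)

Final answer: pi*(-20/13 + 4*I/13)*sin(1) + pi*(4/65 + 72*I/65)*sin(1/2 - I) + pi*(8/5 + 4*I/5)*sin(1/2 + I/2)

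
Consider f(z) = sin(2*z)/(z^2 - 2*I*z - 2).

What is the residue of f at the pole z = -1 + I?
sin(2 - 2*I)/2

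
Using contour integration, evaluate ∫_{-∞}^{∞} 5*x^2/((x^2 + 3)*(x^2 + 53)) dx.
Let f(z) = 5*z^2/((z^2 + 3)*(z^2 + 53)). The denominator has no real zeros and deg Q - deg P = 2 ≥ 2, so the integral of f over the upper semicircle |z| = R tends to 0 as R → ∞. Closing the contour in the upper half-plane,
  ∫_{-∞}^{∞} f(x) dx = 2πi · Σ Res(f, z_k)  over the poles with Im z_k > 0.

Zeros of the denominator: z^2 + 3 = 0 gives z = ±sqrt(3)*I; z^2 + 53 = 0 gives z = ±sqrt(53)*I.
Upper half-plane: z = sqrt(3)*I, z = sqrt(53)*I (simple).

Each pole is a simple zero of Q(z) = z^4 + 56*z^2 + 159, so Res(f, z₀) = P(z₀)/Q'(z₀) with P(z) = 5*z^2, Q'(z) = 4*z^3 + 112*z:
  Res(f, sqrt(3)*I) = (-15)/(100*sqrt(3)*I) = sqrt(3)*I/20
  Res(f, sqrt(53)*I) = (-265)/(-100*sqrt(53)*I) = -sqrt(53)*I/20

Sum of residues: I*(-sqrt(53) + sqrt(3))/20
∫_{-∞}^{∞} f(x) dx = 2πi · (I*(-sqrt(53) + sqrt(3))/20) = pi*(-sqrt(3) + sqrt(53))/10

Final answer: pi*(-sqrt(3) + sqrt(53))/10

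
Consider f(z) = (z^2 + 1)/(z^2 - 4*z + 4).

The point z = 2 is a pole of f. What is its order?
Factor the denominator:
  z^2 - 4*z + 4 = (z - 2)^2

The numerator P(z) = z^2 + 1 has P(2) = 5 ≠ 0, so no factor of (z - 2) cancels.
Near z = 2 we can therefore write f(z) = g(z)/(z - 2)^2 with g analytic at 2 and g(2) ≠ 0 (g is just the numerator).

Hence z = 2 is a pole of order 2.

Final answer: 2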